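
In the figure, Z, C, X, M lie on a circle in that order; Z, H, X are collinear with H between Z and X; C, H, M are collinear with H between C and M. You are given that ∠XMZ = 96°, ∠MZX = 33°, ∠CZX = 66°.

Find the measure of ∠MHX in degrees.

∠MHX = 63°

1. ∠MXZ = 51°  [△ZXM]
2. ∠CMX = 66°  [same arc CX]
3. ∠MHX = 63°  [△XHM]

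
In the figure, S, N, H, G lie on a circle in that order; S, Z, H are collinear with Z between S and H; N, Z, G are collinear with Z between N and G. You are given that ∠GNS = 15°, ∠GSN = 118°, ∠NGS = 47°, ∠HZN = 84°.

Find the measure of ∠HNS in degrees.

∠HNS = 64°

1. ∠NHS = 47°  [same arc SN]
2. ∠NZS = 96°  [linear pair at Z on SH]
3. ∠HSN = 69°  [△SZN]
4. ∠HNS = 64°  [△SNH]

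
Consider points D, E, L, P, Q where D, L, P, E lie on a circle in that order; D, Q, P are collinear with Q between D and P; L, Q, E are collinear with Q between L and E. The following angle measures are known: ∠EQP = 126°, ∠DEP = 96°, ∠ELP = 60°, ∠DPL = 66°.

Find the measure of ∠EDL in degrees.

1. ∠DQL = 126°  [vertical angles at Q]
2. ∠DLP = 84°  [cyclic DLPE, opposite ∠L+∠E]
3. ∠DEL = 66°  [same arc DL]
4. ∠LDP = 30°  [△DLP]
5. ∠DLE = 24°  [△DQL]
6. ∠EDL = 90°  [△DLE]

∠EDL = 90°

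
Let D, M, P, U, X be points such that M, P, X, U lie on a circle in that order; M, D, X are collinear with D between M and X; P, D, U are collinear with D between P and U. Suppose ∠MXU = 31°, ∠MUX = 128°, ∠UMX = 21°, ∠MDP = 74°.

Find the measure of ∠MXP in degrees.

∠MXP = 53°

1. ∠MPU = 31°  [same arc MU]
2. ∠MPX = 52°  [cyclic MPXU, opposite ∠P+∠U]
3. ∠PMX = 75°  [△MDP]
4. ∠MXP = 53°  [△MPX]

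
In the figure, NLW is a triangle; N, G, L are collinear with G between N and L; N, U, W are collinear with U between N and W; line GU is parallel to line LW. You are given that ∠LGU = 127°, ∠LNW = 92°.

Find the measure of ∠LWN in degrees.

1. ∠NGU = 53°  [linear pair at G on NL]
2. ∠GNU = 92°  [G on NL, U on NW]
3. ∠GUN = 35°  [△NGU]
4. ∠LWN = 35°  [GU∥LW, corresponding at U]

∠LWN = 35°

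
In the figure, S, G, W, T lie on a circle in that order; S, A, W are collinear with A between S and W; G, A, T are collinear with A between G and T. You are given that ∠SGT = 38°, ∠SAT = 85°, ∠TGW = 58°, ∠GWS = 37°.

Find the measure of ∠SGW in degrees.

∠SGW = 96°

1. ∠SWT = 38°  [same arc ST]
2. ∠TSW = 58°  [same arc WT]
3. ∠STW = 84°  [△SWT]
4. ∠SGW = 96°  [cyclic SGWT, opposite ∠G+∠T]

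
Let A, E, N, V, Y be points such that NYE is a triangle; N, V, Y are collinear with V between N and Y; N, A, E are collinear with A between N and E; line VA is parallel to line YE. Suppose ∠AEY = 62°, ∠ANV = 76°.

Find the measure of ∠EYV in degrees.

1. ∠NEY = 62°  [A on ray EN]
2. ∠ENY = 76°  [V on NY, A on NE]
3. ∠EYN = 42°  [△NYE]
4. ∠EYV = 42°  [V on ray YN]

∠EYV = 42°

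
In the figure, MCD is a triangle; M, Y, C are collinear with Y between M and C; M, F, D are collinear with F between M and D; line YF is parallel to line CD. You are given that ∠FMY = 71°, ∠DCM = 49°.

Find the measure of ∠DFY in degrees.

∠DFY = 120°

1. ∠CMD = 71°  [Y on MC, F on MD]
2. ∠CDM = 60°  [△MCD]
3. ∠MFY = 60°  [YF∥CD, corresponding at F]
4. ∠DFY = 120°  [linear pair at F on MD]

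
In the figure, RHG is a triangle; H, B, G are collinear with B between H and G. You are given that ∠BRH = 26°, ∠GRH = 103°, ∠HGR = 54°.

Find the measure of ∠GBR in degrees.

∠GBR = 49°

1. ∠GHR = 23°  [△RHG]
2. ∠BHR = 23°  [B on ray HG]
3. ∠HBR = 131°  [△RHB]
4. ∠GBR = 49°  [linear pair at B on HG]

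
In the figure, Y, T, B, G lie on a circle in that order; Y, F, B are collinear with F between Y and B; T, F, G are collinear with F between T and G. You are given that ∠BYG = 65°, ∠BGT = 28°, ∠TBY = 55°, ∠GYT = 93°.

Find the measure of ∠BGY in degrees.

1. ∠BYT = 28°  [same arc TB]
2. ∠BTY = 97°  [△YTB]
3. ∠BGY = 83°  [cyclic YTBG, opposite ∠T+∠G]

∠BGY = 83°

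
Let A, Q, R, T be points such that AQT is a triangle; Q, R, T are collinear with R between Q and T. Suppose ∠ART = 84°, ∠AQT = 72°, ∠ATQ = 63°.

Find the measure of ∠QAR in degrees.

∠QAR = 12°

1. ∠ARQ = 96°  [linear pair at R on QT]
2. ∠AQR = 72°  [R on ray QT]
3. ∠QAR = 12°  [△AQR]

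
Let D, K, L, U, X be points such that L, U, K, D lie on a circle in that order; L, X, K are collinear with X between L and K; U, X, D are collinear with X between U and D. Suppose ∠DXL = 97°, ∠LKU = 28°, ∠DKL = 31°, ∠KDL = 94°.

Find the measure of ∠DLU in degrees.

∠DLU = 121°

1. ∠LDU = 28°  [same arc LU]
2. ∠DUL = 31°  [same arc LD]
3. ∠DLU = 121°  [△LUD]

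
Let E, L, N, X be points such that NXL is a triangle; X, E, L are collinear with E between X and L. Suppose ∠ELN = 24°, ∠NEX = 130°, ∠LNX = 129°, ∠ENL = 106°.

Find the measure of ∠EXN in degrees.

∠EXN = 27°

1. ∠NLX = 24°  [E on ray LX]
2. ∠LXN = 27°  [△NXL]
3. ∠EXN = 27°  [E on ray XL]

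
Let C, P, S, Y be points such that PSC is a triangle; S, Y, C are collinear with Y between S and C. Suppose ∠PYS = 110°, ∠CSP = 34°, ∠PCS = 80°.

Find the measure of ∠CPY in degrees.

1. ∠CYP = 70°  [linear pair at Y on SC]
2. ∠PCY = 80°  [Y on ray CS]
3. ∠CPY = 30°  [△PYC]

∠CPY = 30°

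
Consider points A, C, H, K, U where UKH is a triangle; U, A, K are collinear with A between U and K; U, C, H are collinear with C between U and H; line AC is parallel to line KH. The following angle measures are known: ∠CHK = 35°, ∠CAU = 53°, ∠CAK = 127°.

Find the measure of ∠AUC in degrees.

∠AUC = 92°

1. ∠KHU = 35°  [C on ray HU]
2. ∠HKU = 53°  [AC∥KH, corresponding at A]
3. ∠HUK = 92°  [△UKH]
4. ∠AUC = 92°  [A on UK, C on UH]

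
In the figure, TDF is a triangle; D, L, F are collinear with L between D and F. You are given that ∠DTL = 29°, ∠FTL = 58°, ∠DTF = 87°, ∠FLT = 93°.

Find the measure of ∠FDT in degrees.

1. ∠LFT = 29°  [△TLF]
2. ∠DFT = 29°  [L on ray FD]
3. ∠FDT = 64°  [△TDF]

∠FDT = 64°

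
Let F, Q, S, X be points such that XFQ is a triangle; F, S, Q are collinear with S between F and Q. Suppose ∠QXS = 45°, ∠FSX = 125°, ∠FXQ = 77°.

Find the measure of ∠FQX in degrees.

∠FQX = 80°

1. ∠QSX = 55°  [linear pair at S on FQ]
2. ∠SQX = 80°  [△XSQ]
3. ∠FQX = 80°  [S on ray QF]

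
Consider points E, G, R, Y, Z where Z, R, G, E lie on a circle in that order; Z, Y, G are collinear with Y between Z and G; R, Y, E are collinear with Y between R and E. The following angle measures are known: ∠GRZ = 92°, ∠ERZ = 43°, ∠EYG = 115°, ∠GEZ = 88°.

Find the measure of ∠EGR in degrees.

∠EGR = 109°

1. ∠EGZ = 43°  [same arc ZE]
2. ∠GER = 22°  [△GYE]
3. ∠EZG = 49°  [△ZGE]
4. ∠ERG = 49°  [same arc GE]
5. ∠EGR = 109°  [△RGE]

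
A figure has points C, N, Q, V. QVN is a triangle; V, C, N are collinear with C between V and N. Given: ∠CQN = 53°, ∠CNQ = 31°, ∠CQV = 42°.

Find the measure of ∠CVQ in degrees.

∠CVQ = 54°

1. ∠NCQ = 96°  [△QCN]
2. ∠QCV = 84°  [linear pair at C on VN]
3. ∠CVQ = 54°  [△QVC]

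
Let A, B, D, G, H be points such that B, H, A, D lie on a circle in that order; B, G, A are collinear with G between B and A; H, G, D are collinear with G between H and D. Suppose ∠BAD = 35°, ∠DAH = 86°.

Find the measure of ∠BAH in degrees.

1. ∠BHD = 35°  [same arc BD]
2. ∠DBH = 94°  [cyclic BHAD, opposite ∠B+∠A]
3. ∠BDH = 51°  [△BHD]
4. ∠BAH = 51°  [same arc BH]

∠BAH = 51°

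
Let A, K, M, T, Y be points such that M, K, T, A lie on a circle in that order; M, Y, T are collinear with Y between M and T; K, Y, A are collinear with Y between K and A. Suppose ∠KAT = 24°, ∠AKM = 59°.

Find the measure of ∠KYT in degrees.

∠KYT = 83°

1. ∠KMT = 24°  [same arc KT]
2. ∠KYM = 97°  [△MYK]
3. ∠KYT = 83°  [linear pair at Y on MT]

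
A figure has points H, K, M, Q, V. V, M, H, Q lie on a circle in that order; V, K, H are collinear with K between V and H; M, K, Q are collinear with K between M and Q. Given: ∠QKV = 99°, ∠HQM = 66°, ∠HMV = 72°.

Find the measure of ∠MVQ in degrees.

1. ∠HKM = 99°  [vertical angles at K]
2. ∠HVM = 66°  [same arc MH]
3. ∠MHV = 42°  [△VMH]
4. ∠MKV = 81°  [linear pair at K on VH]
5. ∠QMV = 33°  [△VKM]
6. ∠MQV = 42°  [same arc VM]
7. ∠MVQ = 105°  [△VMQ]

∠MVQ = 105°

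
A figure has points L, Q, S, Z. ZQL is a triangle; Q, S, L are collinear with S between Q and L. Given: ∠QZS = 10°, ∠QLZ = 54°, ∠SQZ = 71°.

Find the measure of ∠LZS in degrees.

∠LZS = 45°

1. ∠QSZ = 99°  [△ZQS]
2. ∠SLZ = 54°  [S on ray LQ]
3. ∠LSZ = 81°  [linear pair at S on QL]
4. ∠LZS = 45°  [△ZSL]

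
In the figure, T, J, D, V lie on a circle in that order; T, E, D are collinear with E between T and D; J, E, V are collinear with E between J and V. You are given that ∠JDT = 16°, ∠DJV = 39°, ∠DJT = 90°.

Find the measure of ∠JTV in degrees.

1. ∠DTJ = 74°  [△TJD]
2. ∠DVJ = 74°  [same arc JD]
3. ∠JDV = 67°  [△JDV]
4. ∠JTV = 113°  [cyclic TJDV, opposite ∠T+∠D]

∠JTV = 113°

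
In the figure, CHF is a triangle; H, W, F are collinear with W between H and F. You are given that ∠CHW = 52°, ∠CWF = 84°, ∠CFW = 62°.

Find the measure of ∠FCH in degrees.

1. ∠CHF = 52°  [W on ray HF]
2. ∠CFH = 62°  [W on ray FH]
3. ∠FCH = 66°  [△CHF]

∠FCH = 66°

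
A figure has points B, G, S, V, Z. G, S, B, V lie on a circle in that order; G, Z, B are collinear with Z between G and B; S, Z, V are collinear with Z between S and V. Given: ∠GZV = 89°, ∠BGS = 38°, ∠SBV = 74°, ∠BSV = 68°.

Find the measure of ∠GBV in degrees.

∠GBV = 51°

1. ∠BZV = 91°  [linear pair at Z on GB]
2. ∠BVS = 38°  [same arc SB]
3. ∠GBV = 51°  [△BZV]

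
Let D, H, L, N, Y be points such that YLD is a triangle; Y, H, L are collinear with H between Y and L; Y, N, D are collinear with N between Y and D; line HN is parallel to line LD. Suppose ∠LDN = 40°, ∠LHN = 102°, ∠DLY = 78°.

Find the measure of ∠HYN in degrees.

∠HYN = 62°

1. ∠LDY = 40°  [N on ray DY]
2. ∠NHY = 78°  [linear pair at H on YL]
3. ∠HNY = 40°  [HN∥LD, corresponding at N]
4. ∠HYN = 62°  [△YHN]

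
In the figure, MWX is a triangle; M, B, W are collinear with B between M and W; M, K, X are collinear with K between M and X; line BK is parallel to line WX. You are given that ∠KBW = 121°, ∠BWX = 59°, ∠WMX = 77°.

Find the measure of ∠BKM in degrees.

1. ∠KBM = 59°  [linear pair at B on MW]
2. ∠BMK = 77°  [B on MW, K on MX]
3. ∠BKM = 44°  [△MBK]

∠BKM = 44°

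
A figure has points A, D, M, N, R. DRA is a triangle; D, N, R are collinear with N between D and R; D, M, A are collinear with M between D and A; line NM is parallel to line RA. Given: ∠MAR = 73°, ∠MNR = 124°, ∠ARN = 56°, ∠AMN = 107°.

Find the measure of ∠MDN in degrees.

1. ∠DNM = 56°  [linear pair at N on DR]
2. ∠DMN = 73°  [linear pair at M on DA]
3. ∠MDN = 51°  [△DNM]

∠MDN = 51°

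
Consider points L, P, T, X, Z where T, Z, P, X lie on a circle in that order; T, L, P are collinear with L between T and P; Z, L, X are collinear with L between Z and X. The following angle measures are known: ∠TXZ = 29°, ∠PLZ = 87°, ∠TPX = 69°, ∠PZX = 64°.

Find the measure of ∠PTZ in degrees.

1. ∠TLZ = 93°  [linear pair at L on TP]
2. ∠TZX = 69°  [same arc TX]
3. ∠PTZ = 18°  [△TLZ]

∠PTZ = 18°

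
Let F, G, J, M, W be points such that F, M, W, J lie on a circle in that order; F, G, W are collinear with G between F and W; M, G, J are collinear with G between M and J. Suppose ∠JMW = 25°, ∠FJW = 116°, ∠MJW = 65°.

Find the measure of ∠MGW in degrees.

∠MGW = 104°

1. ∠FMW = 64°  [cyclic FMWJ, opposite ∠M+∠J]
2. ∠MFW = 65°  [same arc MW]
3. ∠FWM = 51°  [△FMW]
4. ∠MGW = 104°  [△MGW]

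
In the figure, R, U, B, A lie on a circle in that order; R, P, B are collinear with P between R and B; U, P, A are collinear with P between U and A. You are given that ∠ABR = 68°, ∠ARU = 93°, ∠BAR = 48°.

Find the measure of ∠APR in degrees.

∠APR = 97°

1. ∠AUR = 68°  [same arc RA]
2. ∠ARB = 64°  [△RBA]
3. ∠RAU = 19°  [△RUA]
4. ∠APR = 97°  [△RPA]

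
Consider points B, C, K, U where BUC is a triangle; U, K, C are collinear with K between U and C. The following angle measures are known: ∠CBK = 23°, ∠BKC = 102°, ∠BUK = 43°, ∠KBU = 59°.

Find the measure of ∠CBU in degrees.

∠CBU = 82°

1. ∠BCK = 55°  [△BKC]
2. ∠BUC = 43°  [K on ray UC]
3. ∠BCU = 55°  [K on ray CU]
4. ∠CBU = 82°  [△BUC]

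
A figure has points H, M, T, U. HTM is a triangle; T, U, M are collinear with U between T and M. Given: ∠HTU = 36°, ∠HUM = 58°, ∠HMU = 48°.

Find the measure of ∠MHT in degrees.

∠MHT = 96°

1. ∠HTM = 36°  [U on ray TM]
2. ∠HMT = 48°  [U on ray MT]
3. ∠MHT = 96°  [△HTM]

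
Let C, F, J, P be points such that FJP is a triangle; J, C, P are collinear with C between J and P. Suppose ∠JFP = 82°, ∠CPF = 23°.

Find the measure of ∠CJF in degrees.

1. ∠FPJ = 23°  [C on ray PJ]
2. ∠FJP = 75°  [△FJP]
3. ∠CJF = 75°  [C on ray JP]

∠CJF = 75°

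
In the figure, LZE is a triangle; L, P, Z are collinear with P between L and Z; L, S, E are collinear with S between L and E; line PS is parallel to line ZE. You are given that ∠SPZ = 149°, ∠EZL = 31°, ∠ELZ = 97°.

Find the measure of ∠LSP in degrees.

1. ∠LPS = 31°  [linear pair at P on LZ]
2. ∠PLS = 97°  [P on LZ, S on LE]
3. ∠LSP = 52°  [△LPS]

∠LSP = 52°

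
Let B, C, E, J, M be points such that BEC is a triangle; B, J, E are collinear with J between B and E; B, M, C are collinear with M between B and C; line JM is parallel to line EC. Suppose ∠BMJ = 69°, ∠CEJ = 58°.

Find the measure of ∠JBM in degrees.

∠JBM = 53°

1. ∠BCE = 69°  [JM∥EC, corresponding at M]
2. ∠BEC = 58°  [J on ray EB]
3. ∠CBE = 53°  [△BEC]
4. ∠JBM = 53°  [J on BE, M on BC]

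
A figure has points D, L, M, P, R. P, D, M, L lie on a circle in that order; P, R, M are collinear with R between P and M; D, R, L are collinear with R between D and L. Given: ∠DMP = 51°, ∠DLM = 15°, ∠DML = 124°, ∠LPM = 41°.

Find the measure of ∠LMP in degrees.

1. ∠DLP = 51°  [same arc PD]
2. ∠DPL = 56°  [cyclic PDML, opposite ∠P+∠M]
3. ∠LDP = 73°  [△PDL]
4. ∠LMP = 73°  [same arc PL]

∠LMP = 73°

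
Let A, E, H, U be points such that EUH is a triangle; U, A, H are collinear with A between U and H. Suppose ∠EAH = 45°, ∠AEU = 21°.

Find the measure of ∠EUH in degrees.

∠EUH = 24°

1. ∠EAU = 135°  [linear pair at A on UH]
2. ∠AUE = 24°  [△EUA]
3. ∠EUH = 24°  [A on ray UH]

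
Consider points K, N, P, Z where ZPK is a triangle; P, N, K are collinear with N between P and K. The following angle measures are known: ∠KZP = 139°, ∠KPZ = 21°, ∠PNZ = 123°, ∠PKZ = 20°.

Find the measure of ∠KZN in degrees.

1. ∠KNZ = 57°  [linear pair at N on PK]
2. ∠NKZ = 20°  [N on ray KP]
3. ∠KZN = 103°  [△ZNK]

∠KZN = 103°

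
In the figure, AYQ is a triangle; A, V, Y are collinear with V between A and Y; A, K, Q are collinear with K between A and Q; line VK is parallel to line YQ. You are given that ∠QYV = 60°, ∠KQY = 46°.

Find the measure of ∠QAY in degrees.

1. ∠AYQ = 60°  [V on ray YA]
2. ∠AQY = 46°  [K on ray QA]
3. ∠QAY = 74°  [△AYQ]

∠QAY = 74°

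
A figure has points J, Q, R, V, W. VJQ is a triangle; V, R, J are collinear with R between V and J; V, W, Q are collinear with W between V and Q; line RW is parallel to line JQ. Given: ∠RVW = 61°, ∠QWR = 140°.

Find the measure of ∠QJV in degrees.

1. ∠RWV = 40°  [linear pair at W on VQ]
2. ∠VRW = 79°  [△VRW]
3. ∠QJV = 79°  [RW∥JQ, corresponding at R]

∠QJV = 79°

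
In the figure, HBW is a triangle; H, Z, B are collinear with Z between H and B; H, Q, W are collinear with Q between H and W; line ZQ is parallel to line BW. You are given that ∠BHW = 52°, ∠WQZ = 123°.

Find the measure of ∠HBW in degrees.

1. ∠QHZ = 52°  [Z on HB, Q on HW]
2. ∠HQZ = 57°  [linear pair at Q on HW]
3. ∠HZQ = 71°  [△HZQ]
4. ∠HBW = 71°  [ZQ∥BW, corresponding at Z]

∠HBW = 71°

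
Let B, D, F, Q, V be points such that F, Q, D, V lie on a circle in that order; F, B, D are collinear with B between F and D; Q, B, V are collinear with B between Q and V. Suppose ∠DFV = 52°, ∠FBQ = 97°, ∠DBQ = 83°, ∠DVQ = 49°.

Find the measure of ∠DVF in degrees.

1. ∠DBV = 97°  [vertical angles at B]
2. ∠FDV = 34°  [△DBV]
3. ∠DVF = 94°  [△FDV]

∠DVF = 94°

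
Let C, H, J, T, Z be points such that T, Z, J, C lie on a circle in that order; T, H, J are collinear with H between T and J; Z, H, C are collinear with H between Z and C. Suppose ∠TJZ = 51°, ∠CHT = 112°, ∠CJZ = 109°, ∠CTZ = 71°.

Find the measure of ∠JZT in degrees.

∠JZT = 75°

1. ∠TCZ = 51°  [same arc TZ]
2. ∠JHZ = 112°  [vertical angles at H]
3. ∠CZT = 58°  [△TZC]
4. ∠THZ = 68°  [linear pair at H on TJ]
5. ∠JTZ = 54°  [△THZ]
6. ∠JZT = 75°  [△TZJ]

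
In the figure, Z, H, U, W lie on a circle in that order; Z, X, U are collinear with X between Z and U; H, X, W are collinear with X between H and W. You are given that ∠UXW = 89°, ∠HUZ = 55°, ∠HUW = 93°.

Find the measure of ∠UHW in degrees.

1. ∠HXZ = 89°  [vertical angles at X]
2. ∠HXU = 91°  [linear pair at X on ZU]
3. ∠UHW = 34°  [△HXU]

∠UHW = 34°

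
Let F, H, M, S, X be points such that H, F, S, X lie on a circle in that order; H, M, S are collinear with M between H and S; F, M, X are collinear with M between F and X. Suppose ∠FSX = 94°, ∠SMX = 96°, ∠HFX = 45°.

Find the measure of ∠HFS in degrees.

1. ∠FHX = 86°  [cyclic HFSX, opposite ∠H+∠S]
2. ∠FMH = 96°  [vertical angles at M]
3. ∠FXH = 49°  [△HFX]
4. ∠FHS = 39°  [△HMF]
5. ∠FSH = 49°  [same arc HF]
6. ∠HFS = 92°  [△HFS]

∠HFS = 92°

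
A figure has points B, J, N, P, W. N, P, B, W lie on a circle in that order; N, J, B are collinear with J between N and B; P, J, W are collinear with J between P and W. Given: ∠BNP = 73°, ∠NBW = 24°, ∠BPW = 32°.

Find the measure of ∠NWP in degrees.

1. ∠BWP = 73°  [same arc PB]
2. ∠BJW = 83°  [△BJW]
3. ∠BNW = 32°  [same arc BW]
4. ∠NJW = 97°  [linear pair at J on NB]
5. ∠NWP = 51°  [△NJW]

∠NWP = 51°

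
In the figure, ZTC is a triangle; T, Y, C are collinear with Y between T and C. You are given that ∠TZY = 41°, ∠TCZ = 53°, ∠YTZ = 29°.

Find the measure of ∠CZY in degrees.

∠CZY = 57°

1. ∠TYZ = 110°  [△ZTY]
2. ∠YCZ = 53°  [Y on ray CT]
3. ∠CYZ = 70°  [linear pair at Y on TC]
4. ∠CZY = 57°  [△ZYC]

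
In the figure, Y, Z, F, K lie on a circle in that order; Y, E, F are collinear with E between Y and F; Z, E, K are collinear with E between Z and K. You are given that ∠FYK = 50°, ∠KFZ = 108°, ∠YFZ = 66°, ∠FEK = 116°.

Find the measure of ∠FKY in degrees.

∠FKY = 88°

1. ∠FZK = 50°  [same arc FK]
2. ∠FKZ = 22°  [△ZFK]
3. ∠KFY = 42°  [△FEK]
4. ∠FKY = 88°  [△YFK]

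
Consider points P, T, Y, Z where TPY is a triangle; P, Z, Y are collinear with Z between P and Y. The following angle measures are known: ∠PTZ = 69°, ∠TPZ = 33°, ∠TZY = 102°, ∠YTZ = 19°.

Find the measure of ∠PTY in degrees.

∠PTY = 88°

1. ∠TPY = 33°  [Z on ray PY]
2. ∠TYZ = 59°  [△TZY]
3. ∠PYT = 59°  [Z on ray YP]
4. ∠PTY = 88°  [△TPY]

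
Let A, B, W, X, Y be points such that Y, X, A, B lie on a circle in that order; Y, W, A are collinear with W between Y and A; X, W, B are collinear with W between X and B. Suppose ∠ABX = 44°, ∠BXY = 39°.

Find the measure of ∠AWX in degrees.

∠AWX = 83°

1. ∠AYX = 44°  [same arc XA]
2. ∠XWY = 97°  [△YWX]
3. ∠AWX = 83°  [linear pair at W on YA]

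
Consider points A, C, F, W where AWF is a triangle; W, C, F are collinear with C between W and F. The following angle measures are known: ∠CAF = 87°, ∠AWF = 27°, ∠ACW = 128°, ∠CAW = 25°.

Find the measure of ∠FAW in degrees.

1. ∠ACF = 52°  [linear pair at C on WF]
2. ∠AFC = 41°  [△ACF]
3. ∠AFW = 41°  [C on ray FW]
4. ∠FAW = 112°  [△AWF]

∠FAW = 112°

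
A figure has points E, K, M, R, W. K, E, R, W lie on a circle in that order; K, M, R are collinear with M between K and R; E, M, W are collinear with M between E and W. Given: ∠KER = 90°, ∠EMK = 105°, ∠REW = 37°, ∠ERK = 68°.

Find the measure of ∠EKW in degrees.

1. ∠EKR = 22°  [△KER]
2. ∠KEW = 53°  [△KME]
3. ∠EWK = 68°  [same arc KE]
4. ∠EKW = 59°  [△KEW]

∠EKW = 59°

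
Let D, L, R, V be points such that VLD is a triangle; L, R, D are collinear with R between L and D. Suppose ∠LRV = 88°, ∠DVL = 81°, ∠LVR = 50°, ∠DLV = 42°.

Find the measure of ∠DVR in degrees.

∠DVR = 31°

1. ∠DRV = 92°  [linear pair at R on LD]
2. ∠LDV = 57°  [△VLD]
3. ∠RDV = 57°  [R on ray DL]
4. ∠DVR = 31°  [△VRD]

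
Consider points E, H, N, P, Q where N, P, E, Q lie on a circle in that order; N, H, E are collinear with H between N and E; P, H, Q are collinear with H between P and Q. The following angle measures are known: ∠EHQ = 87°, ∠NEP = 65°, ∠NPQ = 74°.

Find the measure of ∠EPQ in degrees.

∠EPQ = 22°

1. ∠NHP = 87°  [vertical angles at H]
2. ∠EHP = 93°  [linear pair at H on NE]
3. ∠EPQ = 22°  [△PHE]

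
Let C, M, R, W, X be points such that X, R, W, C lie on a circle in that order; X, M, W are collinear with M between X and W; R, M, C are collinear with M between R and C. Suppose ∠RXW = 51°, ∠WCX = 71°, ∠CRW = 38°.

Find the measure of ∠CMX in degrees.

1. ∠WRX = 109°  [cyclic XRWC, opposite ∠R+∠C]
2. ∠CXW = 38°  [same arc WC]
3. ∠RWX = 20°  [△XRW]
4. ∠RCX = 20°  [same arc XR]
5. ∠CMX = 122°  [△XMC]

∠CMX = 122°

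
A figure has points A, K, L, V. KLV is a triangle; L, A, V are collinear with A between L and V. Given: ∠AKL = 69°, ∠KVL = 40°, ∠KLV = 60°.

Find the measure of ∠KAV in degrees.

∠KAV = 129°

1. ∠ALK = 60°  [A on ray LV]
2. ∠KAL = 51°  [△KLA]
3. ∠KAV = 129°  [linear pair at A on LV]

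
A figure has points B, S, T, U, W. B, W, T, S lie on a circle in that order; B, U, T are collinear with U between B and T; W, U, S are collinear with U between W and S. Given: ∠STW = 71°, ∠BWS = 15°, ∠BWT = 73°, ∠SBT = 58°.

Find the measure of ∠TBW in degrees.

1. ∠SBW = 109°  [cyclic BWTS, opposite ∠B+∠T]
2. ∠BSW = 56°  [△BWS]
3. ∠BTW = 56°  [same arc BW]
4. ∠TBW = 51°  [△BWT]

∠TBW = 51°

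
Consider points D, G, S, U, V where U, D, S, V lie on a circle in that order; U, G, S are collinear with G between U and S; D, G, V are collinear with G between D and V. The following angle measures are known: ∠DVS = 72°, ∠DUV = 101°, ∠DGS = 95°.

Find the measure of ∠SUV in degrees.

1. ∠DSV = 79°  [cyclic UDSV, opposite ∠U+∠S]
2. ∠SDV = 29°  [△DSV]
3. ∠SUV = 29°  [same arc SV]

∠SUV = 29°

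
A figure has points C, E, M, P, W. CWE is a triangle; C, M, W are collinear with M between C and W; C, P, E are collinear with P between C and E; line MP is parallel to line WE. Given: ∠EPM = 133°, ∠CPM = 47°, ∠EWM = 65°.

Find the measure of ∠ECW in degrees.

1. ∠CEW = 47°  [MP∥WE, corresponding at P]
2. ∠CWE = 65°  [M on ray WC]
3. ∠ECW = 68°  [△CWE]

∠ECW = 68°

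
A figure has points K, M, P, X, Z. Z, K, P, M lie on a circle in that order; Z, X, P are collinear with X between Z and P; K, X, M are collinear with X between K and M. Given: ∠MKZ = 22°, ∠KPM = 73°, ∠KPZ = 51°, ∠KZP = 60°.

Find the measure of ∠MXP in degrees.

1. ∠MPZ = 22°  [same arc ZM]
2. ∠KMP = 60°  [same arc KP]
3. ∠MXP = 98°  [△PXM]

∠MXP = 98°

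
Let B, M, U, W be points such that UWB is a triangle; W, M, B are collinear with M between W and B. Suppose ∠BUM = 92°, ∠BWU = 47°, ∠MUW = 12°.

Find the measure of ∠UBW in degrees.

∠UBW = 29°

1. ∠MWU = 47°  [M on ray WB]
2. ∠UMW = 121°  [△UWM]
3. ∠BMU = 59°  [linear pair at M on WB]
4. ∠MBU = 29°  [△UMB]
5. ∠UBW = 29°  [M on ray BW]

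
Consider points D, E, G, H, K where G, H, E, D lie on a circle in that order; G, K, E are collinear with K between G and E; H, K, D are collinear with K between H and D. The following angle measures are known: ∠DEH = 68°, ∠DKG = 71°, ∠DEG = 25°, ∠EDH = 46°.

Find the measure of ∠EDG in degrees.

∠EDG = 89°

1. ∠DHE = 66°  [△HED]
2. ∠DGE = 66°  [same arc ED]
3. ∠EDG = 89°  [△GED]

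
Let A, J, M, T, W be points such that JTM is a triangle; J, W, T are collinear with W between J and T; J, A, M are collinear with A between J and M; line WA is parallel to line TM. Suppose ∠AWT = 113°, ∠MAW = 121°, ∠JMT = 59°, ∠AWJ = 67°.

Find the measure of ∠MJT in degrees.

∠MJT = 54°

1. ∠JAW = 59°  [linear pair at A on JM]
2. ∠AJW = 54°  [△JWA]
3. ∠MJT = 54°  [W on JT, A on JM]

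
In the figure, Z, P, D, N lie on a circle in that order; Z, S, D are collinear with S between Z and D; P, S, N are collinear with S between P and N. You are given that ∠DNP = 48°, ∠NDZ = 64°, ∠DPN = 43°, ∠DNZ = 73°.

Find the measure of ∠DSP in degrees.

1. ∠DZP = 48°  [same arc PD]
2. ∠DPZ = 107°  [cyclic ZPDN, opposite ∠P+∠N]
3. ∠PDZ = 25°  [△ZPD]
4. ∠DSP = 112°  [△PSD]

∠DSP = 112°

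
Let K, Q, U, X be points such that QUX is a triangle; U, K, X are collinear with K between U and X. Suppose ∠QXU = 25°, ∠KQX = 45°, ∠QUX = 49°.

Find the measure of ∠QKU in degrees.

∠QKU = 70°

1. ∠KXQ = 25°  [K on ray XU]
2. ∠QKX = 110°  [△QKX]
3. ∠QKU = 70°  [linear pair at K on UX]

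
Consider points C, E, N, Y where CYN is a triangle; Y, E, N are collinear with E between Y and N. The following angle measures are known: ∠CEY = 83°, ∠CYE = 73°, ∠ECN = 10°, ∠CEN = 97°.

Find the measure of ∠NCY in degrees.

1. ∠CYN = 73°  [E on ray YN]
2. ∠CNE = 73°  [△CEN]
3. ∠CNY = 73°  [E on ray NY]
4. ∠NCY = 34°  [△CYN]

∠NCY = 34°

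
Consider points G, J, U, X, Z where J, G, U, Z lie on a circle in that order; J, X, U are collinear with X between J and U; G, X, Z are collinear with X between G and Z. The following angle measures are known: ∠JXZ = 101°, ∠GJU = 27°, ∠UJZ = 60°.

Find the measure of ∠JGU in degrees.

∠JGU = 134°

1. ∠GXU = 101°  [vertical angles at X]
2. ∠UGZ = 60°  [same arc UZ]
3. ∠GUJ = 19°  [△GXU]
4. ∠JGU = 134°  [△JGU]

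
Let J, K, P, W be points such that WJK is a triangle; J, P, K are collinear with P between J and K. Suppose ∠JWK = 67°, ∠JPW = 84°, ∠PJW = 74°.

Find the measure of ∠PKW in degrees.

∠PKW = 39°

1. ∠KJW = 74°  [P on ray JK]
2. ∠JKW = 39°  [△WJK]
3. ∠PKW = 39°  [P on ray KJ]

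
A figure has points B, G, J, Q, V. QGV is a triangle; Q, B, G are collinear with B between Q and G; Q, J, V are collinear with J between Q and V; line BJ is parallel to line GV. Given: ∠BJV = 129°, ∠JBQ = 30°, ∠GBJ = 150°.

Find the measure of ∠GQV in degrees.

1. ∠BJQ = 51°  [linear pair at J on QV]
2. ∠BQJ = 99°  [△QBJ]
3. ∠GQV = 99°  [B on QG, J on QV]

∠GQV = 99°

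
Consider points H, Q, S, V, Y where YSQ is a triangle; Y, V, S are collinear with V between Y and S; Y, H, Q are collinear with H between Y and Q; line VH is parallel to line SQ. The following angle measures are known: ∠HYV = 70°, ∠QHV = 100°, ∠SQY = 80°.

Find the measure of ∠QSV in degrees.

1. ∠QYS = 70°  [V on YS, H on YQ]
2. ∠QSY = 30°  [△YSQ]
3. ∠QSV = 30°  [V on ray SY]

∠QSV = 30°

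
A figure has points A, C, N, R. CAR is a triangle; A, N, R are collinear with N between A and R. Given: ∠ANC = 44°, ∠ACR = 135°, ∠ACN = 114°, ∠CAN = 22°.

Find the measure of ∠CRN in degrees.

∠CRN = 23°

1. ∠CAR = 22°  [N on ray AR]
2. ∠ARC = 23°  [△CAR]
3. ∠CRN = 23°  [N on ray RA]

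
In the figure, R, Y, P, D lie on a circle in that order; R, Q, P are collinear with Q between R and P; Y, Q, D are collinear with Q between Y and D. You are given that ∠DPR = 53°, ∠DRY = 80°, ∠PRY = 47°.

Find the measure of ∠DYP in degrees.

1. ∠DPY = 100°  [cyclic RYPD, opposite ∠R+∠P]
2. ∠PDY = 47°  [same arc YP]
3. ∠DYP = 33°  [△YPD]

∠DYP = 33°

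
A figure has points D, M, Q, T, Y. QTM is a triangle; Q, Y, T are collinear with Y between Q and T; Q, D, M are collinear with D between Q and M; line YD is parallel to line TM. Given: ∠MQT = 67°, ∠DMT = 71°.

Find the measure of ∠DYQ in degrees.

∠DYQ = 42°

1. ∠QMT = 71°  [D on ray MQ]
2. ∠MTQ = 42°  [△QTM]
3. ∠DYQ = 42°  [YD∥TM, corresponding at Y]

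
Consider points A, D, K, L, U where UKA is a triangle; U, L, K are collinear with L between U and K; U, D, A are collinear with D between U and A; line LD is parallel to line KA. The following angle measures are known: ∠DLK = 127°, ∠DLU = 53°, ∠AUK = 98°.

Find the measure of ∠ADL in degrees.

∠ADL = 151°

1. ∠AKU = 53°  [LD∥KA, corresponding at L]
2. ∠KAU = 29°  [△UKA]
3. ∠LDU = 29°  [LD∥KA, corresponding at D]
4. ∠ADL = 151°  [linear pair at D on UA]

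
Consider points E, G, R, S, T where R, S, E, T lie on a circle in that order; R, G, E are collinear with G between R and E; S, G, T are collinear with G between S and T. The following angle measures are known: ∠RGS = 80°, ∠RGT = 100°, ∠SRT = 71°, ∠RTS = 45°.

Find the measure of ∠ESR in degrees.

∠ESR = 99°

1. ∠RST = 64°  [△RST]
2. ∠RES = 45°  [same arc RS]
3. ∠ERS = 36°  [△RGS]
4. ∠ESR = 99°  [△RSE]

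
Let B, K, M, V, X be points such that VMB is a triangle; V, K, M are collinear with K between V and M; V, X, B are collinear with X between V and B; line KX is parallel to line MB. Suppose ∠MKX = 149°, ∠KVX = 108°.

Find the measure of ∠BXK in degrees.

∠BXK = 139°

1. ∠VKX = 31°  [linear pair at K on VM]
2. ∠KXV = 41°  [△VKX]
3. ∠BXK = 139°  [linear pair at X on VB]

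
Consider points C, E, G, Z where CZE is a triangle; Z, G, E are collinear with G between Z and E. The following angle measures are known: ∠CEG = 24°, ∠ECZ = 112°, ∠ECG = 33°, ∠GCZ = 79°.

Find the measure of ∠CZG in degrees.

1. ∠CEZ = 24°  [G on ray EZ]
2. ∠CZE = 44°  [△CZE]
3. ∠CZG = 44°  [G on ray ZE]

∠CZG = 44°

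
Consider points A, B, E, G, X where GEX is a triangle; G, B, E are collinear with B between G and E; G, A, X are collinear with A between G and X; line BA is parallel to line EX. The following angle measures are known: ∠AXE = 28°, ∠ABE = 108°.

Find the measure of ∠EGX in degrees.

1. ∠EXG = 28°  [A on ray XG]
2. ∠ABG = 72°  [linear pair at B on GE]
3. ∠BAG = 28°  [BA∥EX, corresponding at A]
4. ∠AGB = 80°  [△GBA]
5. ∠EGX = 80°  [B on GE, A on GX]

∠EGX = 80°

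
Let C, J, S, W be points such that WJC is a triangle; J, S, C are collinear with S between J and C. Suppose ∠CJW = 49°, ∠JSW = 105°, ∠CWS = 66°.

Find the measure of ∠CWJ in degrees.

1. ∠CSW = 75°  [linear pair at S on JC]
2. ∠SCW = 39°  [△WSC]
3. ∠JCW = 39°  [S on ray CJ]
4. ∠CWJ = 92°  [△WJC]

∠CWJ = 92°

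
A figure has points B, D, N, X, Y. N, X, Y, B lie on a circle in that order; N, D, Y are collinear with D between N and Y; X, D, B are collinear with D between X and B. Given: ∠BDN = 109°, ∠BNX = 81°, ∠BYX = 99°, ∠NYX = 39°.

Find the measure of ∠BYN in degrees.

∠BYN = 60°

1. ∠NBX = 39°  [same arc NX]
2. ∠BXN = 60°  [△NXB]
3. ∠BYN = 60°  [same arc NB]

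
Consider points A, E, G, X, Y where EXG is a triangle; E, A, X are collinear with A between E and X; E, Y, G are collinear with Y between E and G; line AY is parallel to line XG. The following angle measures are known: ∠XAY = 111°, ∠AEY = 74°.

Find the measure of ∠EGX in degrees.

∠EGX = 37°

1. ∠EAY = 69°  [linear pair at A on EX]
2. ∠AYE = 37°  [△EAY]
3. ∠EGX = 37°  [AY∥XG, corresponding at Y]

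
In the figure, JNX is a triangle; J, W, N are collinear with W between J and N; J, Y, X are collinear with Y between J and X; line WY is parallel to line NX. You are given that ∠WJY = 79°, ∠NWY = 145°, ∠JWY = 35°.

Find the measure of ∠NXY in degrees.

∠NXY = 66°

1. ∠JYW = 66°  [△JWY]
2. ∠WYX = 114°  [linear pair at Y on JX]
3. ∠NXY = 66°  [WY∥NX, co-interior at X–Y]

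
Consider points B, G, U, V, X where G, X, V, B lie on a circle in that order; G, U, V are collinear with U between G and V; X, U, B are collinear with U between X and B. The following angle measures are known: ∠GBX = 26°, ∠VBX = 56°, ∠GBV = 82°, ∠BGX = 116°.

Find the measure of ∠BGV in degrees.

1. ∠BXG = 38°  [△GXB]
2. ∠BVG = 38°  [same arc GB]
3. ∠BGV = 60°  [△GVB]

∠BGV = 60°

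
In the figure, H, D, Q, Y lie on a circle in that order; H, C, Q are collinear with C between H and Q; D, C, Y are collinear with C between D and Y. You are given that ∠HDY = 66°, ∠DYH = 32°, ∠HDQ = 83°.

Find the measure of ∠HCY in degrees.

1. ∠HQY = 66°  [same arc HY]
2. ∠HYQ = 97°  [cyclic HDQY, opposite ∠D+∠Y]
3. ∠QHY = 17°  [△HQY]
4. ∠HCY = 131°  [△HCY]

∠HCY = 131°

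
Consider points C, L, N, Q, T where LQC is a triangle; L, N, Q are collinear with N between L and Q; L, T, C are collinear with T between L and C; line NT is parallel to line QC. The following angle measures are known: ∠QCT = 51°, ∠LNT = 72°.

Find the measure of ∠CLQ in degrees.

∠CLQ = 57°

1. ∠LCQ = 51°  [T on ray CL]
2. ∠CQL = 72°  [NT∥QC, corresponding at N]
3. ∠CLQ = 57°  [△LQC]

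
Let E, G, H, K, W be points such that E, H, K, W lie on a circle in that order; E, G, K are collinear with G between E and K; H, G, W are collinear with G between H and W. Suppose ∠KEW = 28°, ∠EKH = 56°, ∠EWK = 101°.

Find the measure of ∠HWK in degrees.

1. ∠EHK = 79°  [cyclic EHKW, opposite ∠H+∠W]
2. ∠HEK = 45°  [△EHK]
3. ∠HWK = 45°  [same arc HK]

∠HWK = 45°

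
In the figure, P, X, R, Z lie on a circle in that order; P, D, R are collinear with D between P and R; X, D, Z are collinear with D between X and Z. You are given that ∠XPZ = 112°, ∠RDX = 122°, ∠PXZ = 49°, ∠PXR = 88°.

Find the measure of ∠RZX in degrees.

∠RZX = 73°

1. ∠PDZ = 122°  [vertical angles at D]
2. ∠PRZ = 49°  [same arc PZ]
3. ∠RDZ = 58°  [linear pair at D on PR]
4. ∠RZX = 73°  [△RDZ]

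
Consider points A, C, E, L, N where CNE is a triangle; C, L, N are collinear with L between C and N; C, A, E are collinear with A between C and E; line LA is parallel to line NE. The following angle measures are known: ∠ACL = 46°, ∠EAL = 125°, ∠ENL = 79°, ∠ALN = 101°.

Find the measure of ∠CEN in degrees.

∠CEN = 55°

1. ∠ECN = 46°  [L on CN, A on CE]
2. ∠CNE = 79°  [L on ray NC]
3. ∠CEN = 55°  [△CNE]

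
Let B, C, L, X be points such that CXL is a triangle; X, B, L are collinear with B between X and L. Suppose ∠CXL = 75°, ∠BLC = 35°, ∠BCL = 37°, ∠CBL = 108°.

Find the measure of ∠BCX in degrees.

1. ∠BXC = 75°  [B on ray XL]
2. ∠CBX = 72°  [linear pair at B on XL]
3. ∠BCX = 33°  [△CXB]

∠BCX = 33°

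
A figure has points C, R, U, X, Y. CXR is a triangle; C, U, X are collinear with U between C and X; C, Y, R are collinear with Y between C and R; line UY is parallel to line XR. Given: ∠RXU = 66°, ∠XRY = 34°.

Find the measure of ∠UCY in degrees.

∠UCY = 80°

1. ∠CXR = 66°  [U on ray XC]
2. ∠CRX = 34°  [Y on ray RC]
3. ∠RCX = 80°  [△CXR]
4. ∠UCY = 80°  [U on CX, Y on CR]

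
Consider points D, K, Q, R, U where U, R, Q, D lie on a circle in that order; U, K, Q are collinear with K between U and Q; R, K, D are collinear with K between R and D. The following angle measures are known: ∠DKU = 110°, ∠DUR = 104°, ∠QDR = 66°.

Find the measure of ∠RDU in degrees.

1. ∠QKR = 110°  [vertical angles at K]
2. ∠DQR = 76°  [cyclic URQD, opposite ∠U+∠Q]
3. ∠DRQ = 38°  [△RQD]
4. ∠RQU = 32°  [△RKQ]
5. ∠RDU = 32°  [same arc UR]

∠RDU = 32°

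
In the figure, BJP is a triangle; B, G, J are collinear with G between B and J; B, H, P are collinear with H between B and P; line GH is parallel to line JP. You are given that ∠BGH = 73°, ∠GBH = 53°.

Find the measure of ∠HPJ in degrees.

∠HPJ = 54°

1. ∠BHG = 54°  [△BGH]
2. ∠GHP = 126°  [linear pair at H on BP]
3. ∠HPJ = 54°  [GH∥JP, co-interior at P–H]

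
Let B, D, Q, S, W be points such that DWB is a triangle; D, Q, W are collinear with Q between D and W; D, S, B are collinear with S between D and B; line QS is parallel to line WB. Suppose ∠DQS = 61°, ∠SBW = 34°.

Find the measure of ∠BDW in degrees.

1. ∠BWD = 61°  [QS∥WB, corresponding at Q]
2. ∠DBW = 34°  [S on ray BD]
3. ∠BDW = 85°  [△DWB]

∠BDW = 85°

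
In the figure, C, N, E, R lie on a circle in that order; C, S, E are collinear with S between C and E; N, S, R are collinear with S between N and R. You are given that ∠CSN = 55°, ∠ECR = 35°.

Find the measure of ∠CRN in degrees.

∠CRN = 20°

1. ∠ESR = 55°  [vertical angles at S]
2. ∠CSR = 125°  [linear pair at S on CE]
3. ∠CRN = 20°  [△CSR]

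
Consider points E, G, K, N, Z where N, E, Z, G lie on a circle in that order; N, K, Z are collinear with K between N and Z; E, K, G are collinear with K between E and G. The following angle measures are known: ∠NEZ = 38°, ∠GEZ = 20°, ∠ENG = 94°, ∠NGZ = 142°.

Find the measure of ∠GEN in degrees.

1. ∠GNZ = 20°  [same arc ZG]
2. ∠GZN = 18°  [△NZG]
3. ∠GEN = 18°  [same arc NG]

∠GEN = 18°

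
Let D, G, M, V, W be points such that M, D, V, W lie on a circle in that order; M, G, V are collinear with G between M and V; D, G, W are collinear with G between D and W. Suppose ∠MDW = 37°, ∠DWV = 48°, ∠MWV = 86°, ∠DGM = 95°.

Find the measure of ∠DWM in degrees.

1. ∠MVW = 37°  [same arc MW]
2. ∠VGW = 95°  [△VGW]
3. ∠VMW = 57°  [△MVW]
4. ∠MGW = 85°  [linear pair at G on MV]
5. ∠DWM = 38°  [△MGW]

∠DWM = 38°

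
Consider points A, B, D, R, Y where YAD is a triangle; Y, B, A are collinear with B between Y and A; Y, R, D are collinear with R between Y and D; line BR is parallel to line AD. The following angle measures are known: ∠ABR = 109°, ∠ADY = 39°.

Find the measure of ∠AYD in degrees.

1. ∠RBY = 71°  [linear pair at B on YA]
2. ∠BRY = 39°  [BR∥AD, corresponding at R]
3. ∠BYR = 70°  [△YBR]
4. ∠AYD = 70°  [B on YA, R on YD]

∠AYD = 70°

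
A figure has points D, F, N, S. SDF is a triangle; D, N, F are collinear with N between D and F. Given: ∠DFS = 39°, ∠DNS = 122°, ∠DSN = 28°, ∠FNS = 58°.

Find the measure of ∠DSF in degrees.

1. ∠NDS = 30°  [△SDN]
2. ∠FDS = 30°  [N on ray DF]
3. ∠DSF = 111°  [△SDF]

∠DSF = 111°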